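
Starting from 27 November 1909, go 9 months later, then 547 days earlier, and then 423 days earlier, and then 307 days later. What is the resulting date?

November 2, 1908

Advancing 9 months from November 27, 1909:
month 11 + 9 = 20, which is month 8 of year 1910 → August 1910.
Day 27 is valid in August, giving August 27, 1910.
Going back 547 days from August 27, 1910:
Going back 27 days from August 27, 1910 reaches the end of the previous month; 547 − 27 = 520 left.
July 1910 has 31 days: 520 − 31 = 489 left.
June 1910 has 30 days: 489 − 30 = 459 left.
May 1910 has 31 days: 459 − 31 = 428 left.
April 1910 has 30 days: 428 − 30 = 398 left.
March 1910 has 31 days: 398 − 31 = 367 left.
February 1910 has 28 days (1910 is not a leap year): 367 − 28 = 339 left.
January 1910 has 31 days: 339 − 31 = 308 left.
December 1909 has 31 days: 308 − 31 = 277 left.
November 1909 has 30 days: 277 − 30 = 247 left.
October 1909 has 31 days: 247 − 31 = 216 left.
September 1909 has 30 days: 216 − 30 = 186 left.
August 1909 has 31 days: 186 − 31 = 155 left.
July 1909 has 31 days: 155 − 31 = 124 left.
June 1909 has 30 days: 124 − 30 = 94 left.
May 1909 has 31 days: 94 − 31 = 63 left.
April 1909 has 30 days: 63 − 30 = 33 left.
March 1909 has 31 days: 33 − 31 = 2 left.
February 1909 has 28 days; 28 − 2 = 26 → February 26, 1909.
Counting back 423 days from February 26, 1909:
Going back 26 days from February 26, 1909 reaches the end of the previous month; 423 − 26 = 397 left.
January 1909 has 31 days: 397 − 31 = 366 left.
December 1908 has 31 days: 366 − 31 = 335 left.
November 1908 has 30 days: 335 − 30 = 305 left.
October 1908 has 31 days: 305 − 31 = 274 left.
September 1908 has 30 days: 274 − 30 = 244 left.
August 1908 has 31 days: 244 − 31 = 213 left.
July 1908 has 31 days: 213 − 31 = 182 left.
June 1908 has 30 days: 182 − 30 = 152 left.
May 1908 has 31 days: 152 − 31 = 121 left.
April 1908 has 30 days: 121 − 30 = 91 left.
March 1908 has 31 days: 91 − 31 = 60 left.
February 1908 has 29 days (1908 is a leap year): 60 − 29 = 31 left.
January 1908 has 31 days: 31 − 31 = 0 left.
December 1907 has 31 days; 31 − 0 = 31 → December 31, 1907.
Adding 307 days from December 31, 1907:
December has 31 days, so 31 − 31 = 0 days remain after December 31, 1907; 307 − 0 = 307 left.
January 1908 has 31 days: 307 − 31 = 276 left.
February 1908 has 29 days (1908 is a leap year): 276 − 29 = 247 left.
March 1908 has 31 days: 247 − 31 = 216 left.
April 1908 has 30 days: 216 − 30 = 186 left.
May 1908 has 31 days: 186 − 31 = 155 left.
June 1908 has 30 days: 155 − 30 = 125 left.
July 1908 has 31 days: 125 − 31 = 94 left.
August 1908 has 31 days: 94 − 31 = 63 left.
September 1908 has 30 days: 63 − 30 = 33 left.
October 1908 has 31 days: 33 − 31 = 2 left.
2 days into November 1908 → November 2, 1908.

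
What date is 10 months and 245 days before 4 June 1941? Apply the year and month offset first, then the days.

Counting back 10 months and 245 days from June 4, 1941: first the month/year part, then the days.
month 6 − 10 = -4, which is month 8 of year 1940 → August 1940.
Day 4 is valid in August, giving August 4, 1940.
Now subtract 245 days from August 4, 1940.
Going back 4 days from August 4, 1940 reaches the end of the previous month; 245 − 4 = 241 left.
July 1940 has 31 days: 241 − 31 = 210 left.
June 1940 has 30 days: 210 − 30 = 180 left.
May 1940 has 31 days: 180 − 31 = 149 left.
April 1940 has 30 days: 149 − 30 = 119 left.
March 1940 has 31 days: 119 − 31 = 88 left.
February 1940 has 29 days (1940 is a leap year): 88 − 29 = 59 left.
January 1940 has 31 days: 59 − 31 = 28 left.
December 1939 has 31 days; 31 − 28 = 3 → December 3, 1939.

December 3, 1939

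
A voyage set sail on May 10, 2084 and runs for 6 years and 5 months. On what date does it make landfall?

October 10, 2090

Counting forward 6 years and 5 months from May 10, 2084.
+6 years → 2090; month 5 + 5 = 10 → October 2090.
Day 10 is valid in October, giving October 10, 2090.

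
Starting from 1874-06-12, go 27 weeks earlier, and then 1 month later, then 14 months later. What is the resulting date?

March 5, 1875

Going back 27 weeks (= 189 days) from June 12, 1874:
Going back 12 days from June 12, 1874 reaches the end of the previous month; 189 − 12 = 177 left.
May 1874 has 31 days: 177 − 31 = 146 left.
April 1874 has 30 days: 146 − 30 = 116 left.
March 1874 has 31 days: 116 − 31 = 85 left.
February 1874 has 28 days (1874 is not a leap year): 85 − 28 = 57 left.
January 1874 has 31 days: 57 − 31 = 26 left.
December 1873 has 31 days; 31 − 26 = 5 → December 5, 1873.
Adding 1 month from December 5, 1873:
month 12 + 1 = 13, which is month 1 of year 1874 → January 1874.
Day 5 is valid in January, giving January 5, 1874.
Advancing 14 months from January 5, 1874:
month 1 + 14 = 15, which is month 3 of year 1875 → March 1875.
Day 5 is valid in March, giving March 5, 1875.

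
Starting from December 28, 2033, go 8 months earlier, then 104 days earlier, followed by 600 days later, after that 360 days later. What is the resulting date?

September 1, 2035

Subtracting 8 months from December 28, 2033:
month 12 − 8 = 4 → April 2033.
Day 28 is valid in April, giving April 28, 2033.
Going back 104 days from April 28, 2033:
Going back 28 days from April 28, 2033 reaches the end of the previous month; 104 − 28 = 76 left.
March 2033 has 31 days: 76 − 31 = 45 left.
February 2033 has 28 days (2033 is not a leap year): 45 − 28 = 17 left.
January 2033 has 31 days; 31 − 17 = 14 → January 14, 2033.
Adding 600 days from January 14, 2033:
January has 31 days, so 31 − 14 = 17 days remain after January 14, 2033; 600 − 17 = 583 left.
February 2033 has 28 days (2033 is not a leap year): 583 − 28 = 555 left.
March 2033 has 31 days: 555 − 31 = 524 left.
April 2033 has 30 days: 524 − 30 = 494 left.
May 2033 has 31 days: 494 − 31 = 463 left.
June 2033 has 30 days: 463 − 30 = 433 left.
July 2033 has 31 days: 433 − 31 = 402 left.
August 2033 has 31 days: 402 − 31 = 371 left.
September 2033 has 30 days: 371 − 30 = 341 left.
October 2033 has 31 days: 341 − 31 = 310 left.
November 2033 has 30 days: 310 − 30 = 280 left.
December 2033 has 31 days: 280 − 31 = 249 left.
January 2034 has 31 days: 249 − 31 = 218 left.
February 2034 has 28 days (2034 is not a leap year): 218 − 28 = 190 left.
March 2034 has 31 days: 190 − 31 = 159 left.
April 2034 has 30 days: 159 − 30 = 129 left.
May 2034 has 31 days: 129 − 31 = 98 left.
June 2034 has 30 days: 98 − 30 = 68 left.
July 2034 has 31 days: 68 − 31 = 37 left.
August 2034 has 31 days: 37 − 31 = 6 left.
6 days into September 2034 → September 6, 2034.
Advancing 360 days from September 6, 2034:
September has 30 days, so 30 − 6 = 24 days remain after September 6, 2034; 360 − 24 = 336 left.
October 2034 has 31 days: 336 − 31 = 305 left.
November 2034 has 30 days: 305 − 30 = 275 left.
December 2034 has 31 days: 275 − 31 = 244 left.
January 2035 has 31 days: 244 − 31 = 213 left.
February 2035 has 28 days (2035 is not a leap year): 213 − 28 = 185 left.
March 2035 has 31 days: 185 − 31 = 154 left.
April 2035 has 30 days: 154 − 30 = 124 left.
May 2035 has 31 days: 124 − 31 = 93 left.
June 2035 has 30 days: 93 − 30 = 63 left.
July 2035 has 31 days: 63 − 31 = 32 left.
August 2035 has 31 days: 32 − 31 = 1 left.
1 day into September 2035 → September 1, 2035.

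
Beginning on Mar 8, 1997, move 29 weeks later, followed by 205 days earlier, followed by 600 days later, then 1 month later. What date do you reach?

Counting forward 29 weeks (= 203 days) from March 8, 1997:
March has 31 days, so 31 − 8 = 23 days remain after March 8, 1997; 203 − 23 = 180 left.
April 1997 has 30 days: 180 − 30 = 150 left.
May 1997 has 31 days: 150 − 31 = 119 left.
June 1997 has 30 days: 119 − 30 = 89 left.
July 1997 has 31 days: 89 − 31 = 58 left.
August 1997 has 31 days: 58 − 31 = 27 left.
27 days into September 1997 → September 27, 1997.
Counting back 205 days from September 27, 1997:
Going back 27 days from September 27, 1997 reaches the end of the previous month; 205 − 27 = 178 left.
August 1997 has 31 days: 178 − 31 = 147 left.
July 1997 has 31 days: 147 − 31 = 116 left.
June 1997 has 30 days: 116 − 30 = 86 left.
May 1997 has 31 days: 86 − 31 = 55 left.
April 1997 has 30 days: 55 − 30 = 25 left.
March 1997 has 31 days; 31 − 25 = 6 → March 6, 1997.
Adding 600 days from March 6, 1997:
March has 31 days, so 31 − 6 = 25 days remain after March 6, 1997; 600 − 25 = 575 left.
April 1997 has 30 days: 575 − 30 = 545 left.
May 1997 has 31 days: 545 − 31 = 514 left.
June 1997 has 30 days: 514 − 30 = 484 left.
July 1997 has 31 days: 484 − 31 = 453 left.
August 1997 has 31 days: 453 − 31 = 422 left.
September 1997 has 30 days: 422 − 30 = 392 left.
October 1997 has 31 days: 392 − 31 = 361 left.
November 1997 has 30 days: 361 − 30 = 331 left.
December 1997 has 31 days: 331 − 31 = 300 left.
January 1998 has 31 days: 300 − 31 = 269 left.
February 1998 has 28 days (1998 is not a leap year): 269 − 28 = 241 left.
March 1998 has 31 days: 241 − 31 = 210 left.
April 1998 has 30 days: 210 − 30 = 180 left.
May 1998 has 31 days: 180 − 31 = 149 left.
June 1998 has 30 days: 149 − 30 = 119 left.
July 1998 has 31 days: 119 − 31 = 88 left.
August 1998 has 31 days: 88 − 31 = 57 left.
September 1998 has 30 days: 57 − 30 = 27 left.
27 days into October 1998 → October 27, 1998.
Counting forward 1 month from October 27, 1998:
month 10 + 1 = 11 → November 1998.
Day 27 is valid in November, giving November 27, 1998.

November 27, 1998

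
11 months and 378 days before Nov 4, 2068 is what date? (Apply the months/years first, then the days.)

November 21, 2066

Counting back 11 months and 378 days from November 4, 2068: first the month/year part, then the days.
month 11 − 11 = 0, which is month 12 of year 2067 → December 2067.
Day 4 is valid in December, giving December 4, 2067.
Now subtract 378 days from December 4, 2067.
Going back 4 days from December 4, 2067 reaches the end of the previous month; 378 − 4 = 374 left.
November 2067 has 30 days: 374 − 30 = 344 left.
October 2067 has 31 days: 344 − 31 = 313 left.
September 2067 has 30 days: 313 − 30 = 283 left.
August 2067 has 31 days: 283 − 31 = 252 left.
July 2067 has 31 days: 252 − 31 = 221 left.
June 2067 has 30 days: 221 − 30 = 191 left.
May 2067 has 31 days: 191 − 31 = 160 left.
April 2067 has 30 days: 160 − 30 = 130 left.
March 2067 has 31 days: 130 − 31 = 99 left.
February 2067 has 28 days (2067 is not a leap year): 99 − 28 = 71 left.
January 2067 has 31 days: 71 − 31 = 40 left.
December 2066 has 31 days: 40 − 31 = 9 left.
November 2066 has 30 days; 30 − 9 = 21 → November 21, 2066.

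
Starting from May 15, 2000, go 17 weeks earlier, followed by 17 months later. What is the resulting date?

June 17, 2001

Subtracting 17 weeks (= 119 days) from May 15, 2000:
Going back 15 days from May 15, 2000 reaches the end of the previous month; 119 − 15 = 104 left.
April 2000 has 30 days: 104 − 30 = 74 left.
March 2000 has 31 days: 74 − 31 = 43 left.
February 2000 has 29 days (2000 is a leap year (divisible by 400)): 43 − 29 = 14 left.
January 2000 has 31 days; 31 − 14 = 17 → January 17, 2000.
Counting forward 17 months from January 17, 2000:
month 1 + 17 = 18, which is month 6 of year 2001 → June 2001.
Day 17 is valid in June, giving June 17, 2001.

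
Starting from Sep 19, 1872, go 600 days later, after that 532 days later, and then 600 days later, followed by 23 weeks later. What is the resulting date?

November 25, 1877

Counting forward 600 days from September 19, 1872:
September has 30 days, so 30 − 19 = 11 days remain after September 19, 1872; 600 − 11 = 589 left.
October 1872 has 31 days: 589 − 31 = 558 left.
November 1872 has 30 days: 558 − 30 = 528 left.
December 1872 has 31 days: 528 − 31 = 497 left.
January 1873 has 31 days: 497 − 31 = 466 left.
February 1873 has 28 days (1873 is not a leap year): 466 − 28 = 438 left.
March 1873 has 31 days: 438 − 31 = 407 left.
April 1873 has 30 days: 407 − 30 = 377 left.
May 1873 has 31 days: 377 − 31 = 346 left.
June 1873 has 30 days: 346 − 30 = 316 left.
July 1873 has 31 days: 316 − 31 = 285 left.
August 1873 has 31 days: 285 − 31 = 254 left.
September 1873 has 30 days: 254 − 30 = 224 left.
October 1873 has 31 days: 224 − 31 = 193 left.
November 1873 has 30 days: 193 − 30 = 163 left.
December 1873 has 31 days: 163 − 31 = 132 left.
January 1874 has 31 days: 132 − 31 = 101 left.
February 1874 has 28 days (1874 is not a leap year): 101 − 28 = 73 left.
March 1874 has 31 days: 73 − 31 = 42 left.
April 1874 has 30 days: 42 − 30 = 12 left.
12 days into May 1874 → May 12, 1874.
Adding 532 days from May 12, 1874:
May has 31 days, so 31 − 12 = 19 days remain after May 12, 1874; 532 − 19 = 513 left.
June 1874 has 30 days: 513 − 30 = 483 left.
July 1874 has 31 days: 483 − 31 = 452 left.
August 1874 has 31 days: 452 − 31 = 421 left.
September 1874 has 30 days: 421 − 30 = 391 left.
October 1874 has 31 days: 391 − 31 = 360 left.
November 1874 has 30 days: 360 − 30 = 330 left.
December 1874 has 31 days: 330 − 31 = 299 left.
January 1875 has 31 days: 299 − 31 = 268 left.
February 1875 has 28 days (1875 is not a leap year): 268 − 28 = 240 left.
March 1875 has 31 days: 240 − 31 = 209 left.
April 1875 has 30 days: 209 − 30 = 179 left.
May 1875 has 31 days: 179 − 31 = 148 left.
June 1875 has 30 days: 148 − 30 = 118 left.
July 1875 has 31 days: 118 − 31 = 87 left.
August 1875 has 31 days: 87 − 31 = 56 left.
September 1875 has 30 days: 56 − 30 = 26 left.
26 days into October 1875 → October 26, 1875.
Counting forward 600 days from October 26, 1875:
October has 31 days, so 31 − 26 = 5 days remain after October 26, 1875; 600 − 5 = 595 left.
November 1875 has 30 days: 595 − 30 = 565 left.
December 1875 has 31 days: 565 − 31 = 534 left.
January 1876 has 31 days: 534 − 31 = 503 left.
February 1876 has 29 days (1876 is a leap year): 503 − 29 = 474 left.
March 1876 has 31 days: 474 − 31 = 443 left.
April 1876 has 30 days: 443 − 30 = 413 left.
May 1876 has 31 days: 413 − 31 = 382 left.
June 1876 has 30 days: 382 − 30 = 352 left.
July 1876 has 31 days: 352 − 31 = 321 left.
August 1876 has 31 days: 321 − 31 = 290 left.
September 1876 has 30 days: 290 − 30 = 260 left.
October 1876 has 31 days: 260 − 31 = 229 left.
November 1876 has 30 days: 229 − 30 = 199 left.
December 1876 has 31 days: 199 − 31 = 168 left.
January 1877 has 31 days: 168 − 31 = 137 left.
February 1877 has 28 days (1877 is not a leap year): 137 − 28 = 109 left.
March 1877 has 31 days: 109 − 31 = 78 left.
April 1877 has 30 days: 78 − 30 = 48 left.
May 1877 has 31 days: 48 − 31 = 17 left.
17 days into June 1877 → June 17, 1877.
Adding 23 weeks (= 161 days) from June 17, 1877:
June has 30 days, so 30 − 17 = 13 days remain after June 17, 1877; 161 − 13 = 148 left.
July 1877 has 31 days: 148 − 31 = 117 left.
August 1877 has 31 days: 117 − 31 = 86 left.
September 1877 has 30 days: 86 − 30 = 56 left.
October 1877 has 31 days: 56 − 31 = 25 left.
25 days into November 1877 → November 25, 1877.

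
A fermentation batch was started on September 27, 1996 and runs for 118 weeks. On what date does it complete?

Counting forward 118 weeks = 826 days from September 27, 1996.
September has 30 days, so 30 − 27 = 3 days remain after September 27, 1996; 826 − 3 = 823 left.
October 1996 has 31 days: 823 − 31 = 792 left.
November 1996 has 30 days: 792 − 30 = 762 left.
December 1996 has 31 days: 762 − 31 = 731 left.
January 1997 has 31 days: 731 − 31 = 700 left.
February 1997 has 28 days (1997 is not a leap year): 700 − 28 = 672 left.
March 1997 has 31 days: 672 − 31 = 641 left.
April 1997 has 30 days: 641 − 30 = 611 left.
May 1997 has 31 days: 611 − 31 = 580 left.
June 1997 has 30 days: 580 − 30 = 550 left.
July 1997 has 31 days: 550 − 31 = 519 left.
August 1997 has 31 days: 519 − 31 = 488 left.
September 1997 has 30 days: 488 − 30 = 458 left.
October 1997 has 31 days: 458 − 31 = 427 left.
November 1997 has 30 days: 427 − 30 = 397 left.
December 1997 has 31 days: 397 − 31 = 366 left.
January 1998 has 31 days: 366 − 31 = 335 left.
February 1998 has 28 days (1998 is not a leap year): 335 − 28 = 307 left.
March 1998 has 31 days: 307 − 31 = 276 left.
April 1998 has 30 days: 276 − 30 = 246 left.
May 1998 has 31 days: 246 − 31 = 215 left.
June 1998 has 30 days: 215 − 30 = 185 left.
July 1998 has 31 days: 185 − 31 = 154 left.
August 1998 has 31 days: 154 − 31 = 123 left.
September 1998 has 30 days: 123 − 30 = 93 left.
October 1998 has 31 days: 93 − 31 = 62 left.
November 1998 has 30 days: 62 − 30 = 32 left.
December 1998 has 31 days: 32 − 31 = 1 left.
1 day into January 1999 → January 1, 1999.

January 1, 1999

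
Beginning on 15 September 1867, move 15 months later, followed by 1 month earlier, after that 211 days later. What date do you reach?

Counting forward 15 months from September 15, 1867:
month 9 + 15 = 24, which is month 12 of year 1868 → December 1868.
Day 15 is valid in December, giving December 15, 1868.
Subtracting 1 month from December 15, 1868:
month 12 − 1 = 11 → November 1868.
Day 15 is valid in November, giving November 15, 1868.
Advancing 211 days from November 15, 1868:
November has 30 days, so 30 − 15 = 15 days remain after November 15, 1868; 211 − 15 = 196 left.
December 1868 has 31 days: 196 − 31 = 165 left.
January 1869 has 31 days: 165 − 31 = 134 left.
February 1869 has 28 days (1869 is not a leap year): 134 − 28 = 106 left.
March 1869 has 31 days: 106 − 31 = 75 left.
April 1869 has 30 days: 75 − 30 = 45 left.
May 1869 has 31 days: 45 − 31 = 14 left.
14 days into June 1869 → June 14, 1869.

June 14, 1869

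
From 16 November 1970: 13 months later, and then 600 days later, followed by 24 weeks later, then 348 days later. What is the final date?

Adding 13 months from November 16, 1970:
month 11 + 13 = 24, which is month 12 of year 1971 → December 1971.
Day 16 is valid in December, giving December 16, 1971.
Counting forward 600 days from December 16, 1971:
December has 31 days, so 31 − 16 = 15 days remain after December 16, 1971; 600 − 15 = 585 left.
January 1972 has 31 days: 585 − 31 = 554 left.
February 1972 has 29 days (1972 is a leap year): 554 − 29 = 525 left.
March 1972 has 31 days: 525 − 31 = 494 left.
April 1972 has 30 days: 494 − 30 = 464 left.
May 1972 has 31 days: 464 − 31 = 433 left.
June 1972 has 30 days: 433 − 30 = 403 left.
July 1972 has 31 days: 403 − 31 = 372 left.
August 1972 has 31 days: 372 − 31 = 341 left.
September 1972 has 30 days: 341 − 30 = 311 left.
October 1972 has 31 days: 311 − 31 = 280 left.
November 1972 has 30 days: 280 − 30 = 250 left.
December 1972 has 31 days: 250 − 31 = 219 left.
January 1973 has 31 days: 219 − 31 = 188 left.
February 1973 has 28 days (1973 is not a leap year): 188 − 28 = 160 left.
March 1973 has 31 days: 160 − 31 = 129 left.
April 1973 has 30 days: 129 − 30 = 99 left.
May 1973 has 31 days: 99 − 31 = 68 left.
June 1973 has 30 days: 68 − 30 = 38 left.
July 1973 has 31 days: 38 − 31 = 7 left.
7 days into August 1973 → August 7, 1973.
Adding 24 weeks (= 168 days) from August 7, 1973:
August has 31 days, so 31 − 7 = 24 days remain after August 7, 1973; 168 − 24 = 144 left.
September 1973 has 30 days: 144 − 30 = 114 left.
October 1973 has 31 days: 114 − 31 = 83 left.
November 1973 has 30 days: 83 − 30 = 53 left.
December 1973 has 31 days: 53 − 31 = 22 left.
22 days into January 1974 → January 22, 1974.
Counting forward 348 days from January 22, 1974:
January has 31 days, so 31 − 22 = 9 days remain after January 22, 1974; 348 − 9 = 339 left.
February 1974 has 28 days (1974 is not a leap year): 339 − 28 = 311 left.
March 1974 has 31 days: 311 − 31 = 280 left.
April 1974 has 30 days: 280 − 30 = 250 left.
May 1974 has 31 days: 250 − 31 = 219 left.
June 1974 has 30 days: 219 − 30 = 189 left.
July 1974 has 31 days: 189 − 31 = 158 left.
August 1974 has 31 days: 158 − 31 = 127 left.
September 1974 has 30 days: 127 − 30 = 97 left.
October 1974 has 31 days: 97 − 31 = 66 left.
November 1974 has 30 days: 66 − 30 = 36 left.
December 1974 has 31 days: 36 − 31 = 5 left.
5 days into January 1975 → January 5, 1975.

January 5, 1975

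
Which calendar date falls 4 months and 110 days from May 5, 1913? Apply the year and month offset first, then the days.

December 24, 1913

Counting forward 4 months and 110 days from May 5, 1913: first the month/year part, then the days.
month 5 + 4 = 9 → September 1913.
Day 5 is valid in September, giving September 5, 1913.
Now add 110 days from September 5, 1913.
September has 30 days, so 30 − 5 = 25 days remain after September 5, 1913; 110 − 25 = 85 left.
October 1913 has 31 days: 85 − 31 = 54 left.
November 1913 has 30 days: 54 − 30 = 24 left.
24 days into December 1913 → December 24, 1913.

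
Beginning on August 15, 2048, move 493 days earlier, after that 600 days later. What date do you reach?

November 30, 2048

Counting back 493 days from August 15, 2048:
Going back 15 days from August 15, 2048 reaches the end of the previous month; 493 − 15 = 478 left.
July 2048 has 31 days: 478 − 31 = 447 left.
June 2048 has 30 days: 447 − 30 = 417 left.
May 2048 has 31 days: 417 − 31 = 386 left.
April 2048 has 30 days: 386 − 30 = 356 left.
March 2048 has 31 days: 356 − 31 = 325 left.
February 2048 has 29 days (2048 is a leap year): 325 − 29 = 296 left.
January 2048 has 31 days: 296 − 31 = 265 left.
December 2047 has 31 days: 265 − 31 = 234 left.
November 2047 has 30 days: 234 − 30 = 204 left.
October 2047 has 31 days: 204 − 31 = 173 left.
September 2047 has 30 days: 173 − 30 = 143 left.
August 2047 has 31 days: 143 − 31 = 112 left.
July 2047 has 31 days: 112 − 31 = 81 left.
June 2047 has 30 days: 81 − 30 = 51 left.
May 2047 has 31 days: 51 − 31 = 20 left.
April 2047 has 30 days; 30 − 20 = 10 → April 10, 2047.
Advancing 600 days from April 10, 2047:
April has 30 days, so 30 − 10 = 20 days remain after April 10, 2047; 600 − 20 = 580 left.
May 2047 has 31 days: 580 − 31 = 549 left.
June 2047 has 30 days: 549 − 30 = 519 left.
July 2047 has 31 days: 519 − 31 = 488 left.
August 2047 has 31 days: 488 − 31 = 457 left.
September 2047 has 30 days: 457 − 30 = 427 left.
October 2047 has 31 days: 427 − 31 = 396 left.
November 2047 has 30 days: 396 − 30 = 366 left.
December 2047 has 31 days: 366 − 31 = 335 left.
January 2048 has 31 days: 335 − 31 = 304 left.
February 2048 has 29 days (2048 is a leap year): 304 − 29 = 275 left.
March 2048 has 31 days: 275 − 31 = 244 left.
April 2048 has 30 days: 244 − 30 = 214 left.
May 2048 has 31 days: 214 − 31 = 183 left.
June 2048 has 30 days: 183 − 30 = 153 left.
July 2048 has 31 days: 153 − 31 = 122 left.
August 2048 has 31 days: 122 − 31 = 91 left.
September 2048 has 30 days: 91 − 30 = 61 left.
October 2048 has 31 days: 61 − 31 = 30 left.
30 days into November 2048 → November 30, 2048.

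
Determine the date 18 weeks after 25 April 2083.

August 29, 2083

Adding 18 weeks = 126 days from April 25, 2083.
April has 30 days, so 30 − 25 = 5 days remain after April 25, 2083; 126 − 5 = 121 left.
May 2083 has 31 days: 121 − 31 = 90 left.
June 2083 has 30 days: 90 − 30 = 60 left.
July 2083 has 31 days: 60 − 31 = 29 left.
29 days into August 2083 → August 29, 2083.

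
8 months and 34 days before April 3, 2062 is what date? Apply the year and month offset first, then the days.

June 30, 2061

Subtracting 8 months and 34 days from April 3, 2062: first the month/year part, then the days.
month 4 − 8 = -4, which is month 8 of year 2061 → August 2061.
Day 3 is valid in August, giving August 3, 2061.
Now subtract 34 days from August 3, 2061.
Going back 3 days from August 3, 2061 reaches the end of the previous month; 34 − 3 = 31 left.
July 2061 has 31 days: 31 − 31 = 0 left.
June 2061 has 30 days; 30 − 0 = 30 → June 30, 2061.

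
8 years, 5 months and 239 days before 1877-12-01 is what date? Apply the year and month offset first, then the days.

Subtracting 8 years, 5 months and 239 days from December 1, 1877: first the month/year part, then the days.
-8 years → 1869; month 12 − 5 = 7 → July 1869.
Day 1 is valid in July, giving July 1, 1869.
Now subtract 239 days from July 1, 1869.
Going back 1 day from July 1, 1869 reaches the end of the previous month; 239 − 1 = 238 left.
June 1869 has 30 days: 238 − 30 = 208 left.
May 1869 has 31 days: 208 − 31 = 177 left.
April 1869 has 30 days: 177 − 30 = 147 left.
March 1869 has 31 days: 147 − 31 = 116 left.
February 1869 has 28 days (1869 is not a leap year): 116 − 28 = 88 left.
January 1869 has 31 days: 88 − 31 = 57 left.
December 1868 has 31 days: 57 − 31 = 26 left.
November 1868 has 30 days; 30 − 26 = 4 → November 4, 1868.

November 4, 1868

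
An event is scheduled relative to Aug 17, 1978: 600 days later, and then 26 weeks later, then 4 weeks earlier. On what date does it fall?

September 9, 1980

Advancing 600 days from August 17, 1978:
August has 31 days, so 31 − 17 = 14 days remain after August 17, 1978; 600 − 14 = 586 left.
September 1978 has 30 days: 586 − 30 = 556 left.
October 1978 has 31 days: 556 − 31 = 525 left.
November 1978 has 30 days: 525 − 30 = 495 left.
December 1978 has 31 days: 495 − 31 = 464 left.
January 1979 has 31 days: 464 − 31 = 433 left.
February 1979 has 28 days (1979 is not a leap year): 433 − 28 = 405 left.
March 1979 has 31 days: 405 − 31 = 374 left.
April 1979 has 30 days: 374 − 30 = 344 left.
May 1979 has 31 days: 344 − 31 = 313 left.
June 1979 has 30 days: 313 − 30 = 283 left.
July 1979 has 31 days: 283 − 31 = 252 left.
August 1979 has 31 days: 252 − 31 = 221 left.
September 1979 has 30 days: 221 − 30 = 191 left.
October 1979 has 31 days: 191 − 31 = 160 left.
November 1979 has 30 days: 160 − 30 = 130 left.
December 1979 has 31 days: 130 − 31 = 99 left.
January 1980 has 31 days: 99 − 31 = 68 left.
February 1980 has 29 days (1980 is a leap year): 68 − 29 = 39 left.
March 1980 has 31 days: 39 − 31 = 8 left.
8 days into April 1980 → April 8, 1980.
Advancing 26 weeks (= 182 days) from April 8, 1980:
April has 30 days, so 30 − 8 = 22 days remain after April 8, 1980; 182 − 22 = 160 left.
May 1980 has 31 days: 160 − 31 = 129 left.
June 1980 has 30 days: 129 − 30 = 99 left.
July 1980 has 31 days: 99 − 31 = 68 left.
August 1980 has 31 days: 68 − 31 = 37 left.
September 1980 has 30 days: 37 − 30 = 7 left.
7 days into October 1980 → October 7, 1980.
Subtracting 4 weeks (= 28 days) from October 7, 1980:
Going back 7 days from October 7, 1980 reaches the end of the previous month; 28 − 7 = 21 left.
September 1980 has 30 days; 30 − 21 = 9 → September 9, 1980.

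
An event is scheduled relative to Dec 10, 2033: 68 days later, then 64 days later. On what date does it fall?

Counting forward 68 days from December 10, 2033:
December has 31 days, so 31 − 10 = 21 days remain after December 10, 2033; 68 − 21 = 47 left.
January 2034 has 31 days: 47 − 31 = 16 left.
16 days into February 2034 → February 16, 2034.
Adding 64 days from February 16, 2034:
February has 28 days, so 28 − 16 = 12 days remain after February 16, 2034; 64 − 12 = 52 left.
March 2034 has 31 days: 52 − 31 = 21 left.
21 days into April 2034 → April 21, 2034.

April 21, 2034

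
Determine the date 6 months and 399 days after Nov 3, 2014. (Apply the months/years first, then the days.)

June 5, 2016

Adding 6 months and 399 days from November 3, 2014: first the month/year part, then the days.
month 11 + 6 = 17, which is month 5 of year 2015 → May 2015.
Day 3 is valid in May, giving May 3, 2015.
Now add 399 days from May 3, 2015.
May has 31 days, so 31 − 3 = 28 days remain after May 3, 2015; 399 − 28 = 371 left.
June 2015 has 30 days: 371 − 30 = 341 left.
July 2015 has 31 days: 341 − 31 = 310 left.
August 2015 has 31 days: 310 − 31 = 279 left.
September 2015 has 30 days: 279 − 30 = 249 left.
October 2015 has 31 days: 249 − 31 = 218 left.
November 2015 has 30 days: 218 − 30 = 188 left.
December 2015 has 31 days: 188 − 31 = 157 left.
January 2016 has 31 days: 157 − 31 = 126 left.
February 2016 has 29 days (2016 is a leap year): 126 − 29 = 97 left.
March 2016 has 31 days: 97 − 31 = 66 left.
April 2016 has 30 days: 66 − 30 = 36 left.
May 2016 has 31 days: 36 − 31 = 5 left.
5 days into June 2016 → June 5, 2016.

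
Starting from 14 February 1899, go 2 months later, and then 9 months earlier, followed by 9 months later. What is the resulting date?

April 14, 1899

Counting forward 2 months from February 14, 1899:
month 2 + 2 = 4 → April 1899.
Day 14 is valid in April, giving April 14, 1899.
Counting back 9 months from April 14, 1899:
month 4 − 9 = -5, which is month 7 of year 1898 → July 1898.
Day 14 is valid in July, giving July 14, 1898.
Adding 9 months from July 14, 1898:
month 7 + 9 = 16, which is month 4 of year 1899 → April 1899.
Day 14 is valid in April, giving April 14, 1899.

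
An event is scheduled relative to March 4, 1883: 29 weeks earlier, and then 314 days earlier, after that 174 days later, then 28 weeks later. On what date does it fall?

October 8, 1882

Going back 29 weeks (= 203 days) from March 4, 1883:
Going back 4 days from March 4, 1883 reaches the end of the previous month; 203 − 4 = 199 left.
February 1883 has 28 days (1883 is not a leap year): 199 − 28 = 171 left.
January 1883 has 31 days: 171 − 31 = 140 left.
December 1882 has 31 days: 140 − 31 = 109 left.
November 1882 has 30 days: 109 − 30 = 79 left.
October 1882 has 31 days: 79 − 31 = 48 left.
September 1882 has 30 days: 48 − 30 = 18 left.
August 1882 has 31 days; 31 − 18 = 13 → August 13, 1882.
Counting back 314 days from August 13, 1882:
Going back 13 days from August 13, 1882 reaches the end of the previous month; 314 − 13 = 301 left.
July 1882 has 31 days: 301 − 31 = 270 left.
June 1882 has 30 days: 270 − 30 = 240 left.
May 1882 has 31 days: 240 − 31 = 209 left.
April 1882 has 30 days: 209 − 30 = 179 left.
March 1882 has 31 days: 179 − 31 = 148 left.
February 1882 has 28 days (1882 is not a leap year): 148 − 28 = 120 left.
January 1882 has 31 days: 120 − 31 = 89 left.
December 1881 has 31 days: 89 − 31 = 58 left.
November 1881 has 30 days: 58 − 30 = 28 left.
October 1881 has 31 days; 31 − 28 = 3 → October 3, 1881.
Adding 174 days from October 3, 1881:
October has 31 days, so 31 − 3 = 28 days remain after October 3, 1881; 174 − 28 = 146 left.
November 1881 has 30 days: 146 − 30 = 116 left.
December 1881 has 31 days: 116 − 31 = 85 left.
January 1882 has 31 days: 85 − 31 = 54 left.
February 1882 has 28 days (1882 is not a leap year): 54 − 28 = 26 left.
26 days into March 1882 → March 26, 1882.
Adding 28 weeks (= 196 days) from March 26, 1882:
March has 31 days, so 31 − 26 = 5 days remain after March 26, 1882; 196 − 5 = 191 left.
April 1882 has 30 days: 191 − 30 = 161 left.
May 1882 has 31 days: 161 − 31 = 130 left.
June 1882 has 30 days: 130 − 30 = 100 left.
July 1882 has 31 days: 100 − 31 = 69 left.
August 1882 has 31 days: 69 − 31 = 38 left.
September 1882 has 30 days: 38 − 30 = 8 left.
8 days into October 1882 → October 8, 1882.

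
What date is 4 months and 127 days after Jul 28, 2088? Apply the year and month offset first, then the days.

April 4, 2089

Adding 4 months and 127 days from July 28, 2088: first the month/year part, then the days.
month 7 + 4 = 11 → November 2088.
Day 28 is valid in November, giving November 28, 2088.
Now add 127 days from November 28, 2088.
November has 30 days, so 30 − 28 = 2 days remain after November 28, 2088; 127 − 2 = 125 left.
December 2088 has 31 days: 125 − 31 = 94 left.
January 2089 has 31 days: 94 − 31 = 63 left.
February 2089 has 28 days (2089 is not a leap year): 63 − 28 = 35 left.
March 2089 has 31 days: 35 − 31 = 4 left.
4 days into April 2089 → April 4, 2089.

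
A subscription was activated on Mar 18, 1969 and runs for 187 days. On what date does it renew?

Counting forward 187 days from March 18, 1969.
March has 31 days, so 31 − 18 = 13 days remain after March 18, 1969; 187 − 13 = 174 left.
April 1969 has 30 days: 174 − 30 = 144 left.
May 1969 has 31 days: 144 − 31 = 113 left.
June 1969 has 30 days: 113 − 30 = 83 left.
July 1969 has 31 days: 83 − 31 = 52 left.
August 1969 has 31 days: 52 − 31 = 21 left.
21 days into September 1969 → September 21, 1969.

September 21, 1969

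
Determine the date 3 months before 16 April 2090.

January 16, 2090

Counting back 3 months from April 16, 2090.
month 4 − 3 = 1 → January 2090.
Day 16 is valid in January, giving January 16, 2090.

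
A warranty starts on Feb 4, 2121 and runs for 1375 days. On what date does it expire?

November 10, 2124

Adding 1375 days from February 4, 2121.
February has 28 days, so 28 − 4 = 24 days remain after February 4, 2121; 1375 − 24 = 1351 left.
March 2121 has 31 days: 1351 − 31 = 1320 left.
April 2121 has 30 days: 1320 − 30 = 1290 left.
May 2121 has 31 days: 1290 − 31 = 1259 left.
June 2121 has 30 days: 1259 − 30 = 1229 left.
July 2121 has 31 days: 1229 − 31 = 1198 left.
August 2121 has 31 days: 1198 − 31 = 1167 left.
September 2121 has 30 days: 1167 − 30 = 1137 left.
October 2121 has 31 days: 1137 − 31 = 1106 left.
November 2121 has 30 days: 1106 − 30 = 1076 left.
December 2121 has 31 days: 1076 − 31 = 1045 left.
January 2122 has 31 days: 1045 − 31 = 1014 left.
February 2122 has 28 days (2122 is not a leap year): 1014 − 28 = 986 left.
March 2122 has 31 days: 986 − 31 = 955 left.
April 2122 has 30 days: 955 − 30 = 925 left.
May 2122 has 31 days: 925 − 31 = 894 left.
June 2122 has 30 days: 894 − 30 = 864 left.
July 2122 has 31 days: 864 − 31 = 833 left.
August 2122 has 31 days: 833 − 31 = 802 left.
September 2122 has 30 days: 802 − 30 = 772 left.
October 2122 has 31 days: 772 − 31 = 741 left.
November 2122 has 30 days: 741 − 30 = 711 left.
December 2122 has 31 days: 711 − 31 = 680 left.
January 2123 has 31 days: 680 − 31 = 649 left.
February 2123 has 28 days (2123 is not a leap year): 649 − 28 = 621 left.
March 2123 has 31 days: 621 − 31 = 590 left.
April 2123 has 30 days: 590 − 30 = 560 left.
May 2123 has 31 days: 560 − 31 = 529 left.
June 2123 has 30 days: 529 − 30 = 499 left.
July 2123 has 31 days: 499 − 31 = 468 left.
August 2123 has 31 days: 468 − 31 = 437 left.
September 2123 has 30 days: 437 − 30 = 407 left.
October 2123 has 31 days: 407 − 31 = 376 left.
November 2123 has 30 days: 376 − 30 = 346 left.
December 2123 has 31 days: 346 − 31 = 315 left.
January 2124 has 31 days: 315 − 31 = 284 left.
February 2124 has 29 days (2124 is a leap year): 284 − 29 = 255 left.
March 2124 has 31 days: 255 − 31 = 224 left.
April 2124 has 30 days: 224 − 30 = 194 left.
May 2124 has 31 days: 194 − 31 = 163 left.
June 2124 has 30 days: 163 − 30 = 133 left.
July 2124 has 31 days: 133 − 31 = 102 left.
August 2124 has 31 days: 102 − 31 = 71 left.
September 2124 has 30 days: 71 − 30 = 41 left.
October 2124 has 31 days: 41 − 31 = 10 left.
10 days into November 2124 → November 10, 2124.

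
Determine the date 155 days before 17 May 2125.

Subtracting 155 days from May 17, 2125.
Going back 17 days from May 17, 2125 reaches the end of the previous month; 155 − 17 = 138 left.
April 2125 has 30 days: 138 − 30 = 108 left.
March 2125 has 31 days: 108 − 31 = 77 left.
February 2125 has 28 days (2125 is not a leap year): 77 − 28 = 49 left.
January 2125 has 31 days: 49 − 31 = 18 left.
December 2124 has 31 days; 31 − 18 = 13 → December 13, 2124.

December 13, 2124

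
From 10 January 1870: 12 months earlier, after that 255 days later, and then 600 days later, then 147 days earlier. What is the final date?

Subtracting 12 months from January 10, 1870:
month 1 − 12 = -11, which is month 1 of year 1869 → January 1869.
Day 10 is valid in January, giving January 10, 1869.
Adding 255 days from January 10, 1869:
January has 31 days, so 31 − 10 = 21 days remain after January 10, 1869; 255 − 21 = 234 left.
February 1869 has 28 days (1869 is not a leap year): 234 − 28 = 206 left.
March 1869 has 31 days: 206 − 31 = 175 left.
April 1869 has 30 days: 175 − 30 = 145 left.
May 1869 has 31 days: 145 − 31 = 114 left.
June 1869 has 30 days: 114 − 30 = 84 left.
July 1869 has 31 days: 84 − 31 = 53 left.
August 1869 has 31 days: 53 − 31 = 22 left.
22 days into September 1869 → September 22, 1869.
Adding 600 days from September 22, 1869:
September has 30 days, so 30 − 22 = 8 days remain after September 22, 1869; 600 − 8 = 592 left.
October 1869 has 31 days: 592 − 31 = 561 left.
November 1869 has 30 days: 561 − 30 = 531 left.
December 1869 has 31 days: 531 − 31 = 500 left.
January 1870 has 31 days: 500 − 31 = 469 left.
February 1870 has 28 days (1870 is not a leap year): 469 − 28 = 441 left.
March 1870 has 31 days: 441 − 31 = 410 left.
April 1870 has 30 days: 410 − 30 = 380 left.
May 1870 has 31 days: 380 − 31 = 349 left.
June 1870 has 30 days: 349 − 30 = 319 left.
July 1870 has 31 days: 319 − 31 = 288 left.
August 1870 has 31 days: 288 − 31 = 257 left.
September 1870 has 30 days: 257 − 30 = 227 left.
October 1870 has 31 days: 227 − 31 = 196 left.
November 1870 has 30 days: 196 − 30 = 166 left.
December 1870 has 31 days: 166 − 31 = 135 left.
January 1871 has 31 days: 135 − 31 = 104 left.
February 1871 has 28 days (1871 is not a leap year): 104 − 28 = 76 left.
March 1871 has 31 days: 76 − 31 = 45 left.
April 1871 has 30 days: 45 − 30 = 15 left.
15 days into May 1871 → May 15, 1871.
Counting back 147 days from May 15, 1871:
Going back 15 days from May 15, 1871 reaches the end of the previous month; 147 − 15 = 132 left.
April 1871 has 30 days: 132 − 30 = 102 left.
March 1871 has 31 days: 102 − 31 = 71 left.
February 1871 has 28 days (1871 is not a leap year): 71 − 28 = 43 left.
January 1871 has 31 days: 43 − 31 = 12 left.
December 1870 has 31 days; 31 − 12 = 19 → December 19, 1870.

December 19, 1870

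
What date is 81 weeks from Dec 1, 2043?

Counting forward 81 weeks = 567 days from December 1, 2043.
December has 31 days, so 31 − 1 = 30 days remain after December 1, 2043; 567 − 30 = 537 left.
January 2044 has 31 days: 537 − 31 = 506 left.
February 2044 has 29 days (2044 is a leap year): 506 − 29 = 477 left.
March 2044 has 31 days: 477 − 31 = 446 left.
April 2044 has 30 days: 446 − 30 = 416 left.
May 2044 has 31 days: 416 − 31 = 385 left.
June 2044 has 30 days: 385 − 30 = 355 left.
July 2044 has 31 days: 355 − 31 = 324 left.
August 2044 has 31 days: 324 − 31 = 293 left.
September 2044 has 30 days: 293 − 30 = 263 left.
October 2044 has 31 days: 263 − 31 = 232 left.
November 2044 has 30 days: 232 − 30 = 202 left.
December 2044 has 31 days: 202 − 31 = 171 left.
January 2045 has 31 days: 171 − 31 = 140 left.
February 2045 has 28 days (2045 is not a leap year): 140 − 28 = 112 left.
March 2045 has 31 days: 112 − 31 = 81 left.
April 2045 has 30 days: 81 − 30 = 51 left.
May 2045 has 31 days: 51 − 31 = 20 left.
20 days into June 2045 → June 20, 2045.

June 20, 2045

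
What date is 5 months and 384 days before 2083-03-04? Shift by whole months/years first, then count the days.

Subtracting 5 months and 384 days from March 4, 2083: first the month/year part, then the days.
month 3 − 5 = -2, which is month 10 of year 2082 → October 2082.
Day 4 is valid in October, giving October 4, 2082.
Now subtract 384 days from October 4, 2082.
Going back 4 days from October 4, 2082 reaches the end of the previous month; 384 − 4 = 380 left.
September 2082 has 30 days: 380 − 30 = 350 left.
August 2082 has 31 days: 350 − 31 = 319 left.
July 2082 has 31 days: 319 − 31 = 288 left.
June 2082 has 30 days: 288 − 30 = 258 left.
May 2082 has 31 days: 258 − 31 = 227 left.
April 2082 has 30 days: 227 − 30 = 197 left.
March 2082 has 31 days: 197 − 31 = 166 left.
February 2082 has 28 days (2082 is not a leap year): 166 − 28 = 138 left.
January 2082 has 31 days: 138 − 31 = 107 left.
December 2081 has 31 days: 107 − 31 = 76 left.
November 2081 has 30 days: 76 − 30 = 46 left.
October 2081 has 31 days: 46 − 31 = 15 left.
September 2081 has 30 days; 30 − 15 = 15 → September 15, 2081.

September 15, 2081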